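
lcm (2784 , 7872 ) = 228288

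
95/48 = 1  +  47/48 = 1.98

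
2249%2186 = 63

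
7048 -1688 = 5360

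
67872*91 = 6176352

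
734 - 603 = 131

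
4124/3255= 4124/3255 = 1.27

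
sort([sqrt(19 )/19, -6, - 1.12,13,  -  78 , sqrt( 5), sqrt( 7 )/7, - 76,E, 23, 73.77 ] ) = [ - 78,-76, - 6 ,-1.12, sqrt(19 )/19, sqrt(7 ) /7 , sqrt(5 ),E , 13, 23, 73.77]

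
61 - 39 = 22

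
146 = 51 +95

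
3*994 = 2982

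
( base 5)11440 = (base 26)17c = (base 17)303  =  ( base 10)870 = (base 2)1101100110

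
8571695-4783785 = 3787910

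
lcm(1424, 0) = 0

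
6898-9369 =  - 2471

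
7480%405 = 190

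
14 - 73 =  - 59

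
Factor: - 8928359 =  - 11^1*37^1*21937^1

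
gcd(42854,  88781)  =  7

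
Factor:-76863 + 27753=  -  2^1*3^1*5^1 *1637^1=   - 49110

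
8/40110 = 4/20055= 0.00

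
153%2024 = 153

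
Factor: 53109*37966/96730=3^3*5^( - 1)*7^1*17^(-1)*41^1*281^1*463^1*569^( - 1) = 1008168147/48365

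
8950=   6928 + 2022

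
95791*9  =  862119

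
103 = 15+88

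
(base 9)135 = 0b1110001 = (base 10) 113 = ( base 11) a3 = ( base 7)221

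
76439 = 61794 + 14645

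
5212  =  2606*2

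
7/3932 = 7/3932 = 0.00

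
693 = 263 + 430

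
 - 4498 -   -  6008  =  1510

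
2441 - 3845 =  - 1404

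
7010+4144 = 11154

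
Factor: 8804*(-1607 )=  - 2^2*31^1* 71^1*1607^1 =-14148028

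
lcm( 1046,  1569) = 3138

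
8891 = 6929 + 1962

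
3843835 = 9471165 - 5627330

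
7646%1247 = 164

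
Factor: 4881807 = 3^2*7^1*77489^1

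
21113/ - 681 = -21113/681 = -31.00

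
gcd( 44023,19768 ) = 7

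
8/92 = 2/23 = 0.09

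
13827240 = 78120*177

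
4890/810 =6 + 1/27 = 6.04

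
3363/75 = 1121/25 = 44.84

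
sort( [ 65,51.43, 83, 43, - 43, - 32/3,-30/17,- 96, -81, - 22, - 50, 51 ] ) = [ - 96, - 81 , - 50, - 43,-22,-32/3, - 30/17, 43, 51,51.43, 65,83]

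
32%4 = 0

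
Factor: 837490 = 2^1 * 5^1 * 89^1*941^1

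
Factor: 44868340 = 2^2*5^1* 11^1*203947^1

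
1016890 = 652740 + 364150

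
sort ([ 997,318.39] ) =[ 318.39, 997 ] 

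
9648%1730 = 998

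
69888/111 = 629+23/37 = 629.62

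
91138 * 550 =50125900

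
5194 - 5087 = 107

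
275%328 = 275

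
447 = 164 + 283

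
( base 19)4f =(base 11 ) 83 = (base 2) 1011011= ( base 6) 231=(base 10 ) 91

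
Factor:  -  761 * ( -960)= 730560 = 2^6*3^1*  5^1*761^1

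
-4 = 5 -9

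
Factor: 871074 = 2^1*3^4*19^1 * 283^1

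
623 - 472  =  151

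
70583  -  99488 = -28905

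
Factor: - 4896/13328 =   -  2^1*3^2*7^(  -  2) = - 18/49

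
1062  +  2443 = 3505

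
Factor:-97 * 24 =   -  2328 = - 2^3 * 3^1 * 97^1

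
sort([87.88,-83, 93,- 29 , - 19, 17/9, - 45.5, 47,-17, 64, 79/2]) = [ - 83, - 45.5, - 29,-19, - 17, 17/9,79/2,  47, 64, 87.88,  93 ]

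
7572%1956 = 1704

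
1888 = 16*118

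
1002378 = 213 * 4706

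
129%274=129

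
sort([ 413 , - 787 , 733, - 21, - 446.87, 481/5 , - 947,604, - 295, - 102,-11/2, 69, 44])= [ - 947 , - 787, - 446.87 , - 295, - 102, - 21 , - 11/2,44 , 69,481/5,413, 604, 733] 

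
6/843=2/281 = 0.01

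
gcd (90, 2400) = 30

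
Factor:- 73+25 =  - 2^4* 3^1 = - 48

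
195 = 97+98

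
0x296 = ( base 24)13e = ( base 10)662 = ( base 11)552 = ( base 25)11c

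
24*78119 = 1874856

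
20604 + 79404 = 100008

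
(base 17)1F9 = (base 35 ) FS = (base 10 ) 553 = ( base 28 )JL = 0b1000101001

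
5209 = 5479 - 270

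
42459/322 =131 + 277/322= 131.86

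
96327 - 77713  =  18614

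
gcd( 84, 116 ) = 4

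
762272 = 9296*82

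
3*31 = 93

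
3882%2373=1509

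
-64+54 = - 10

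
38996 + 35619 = 74615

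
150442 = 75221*2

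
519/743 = 519/743 = 0.70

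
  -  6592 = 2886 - 9478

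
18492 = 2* 9246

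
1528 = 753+775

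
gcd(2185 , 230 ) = 115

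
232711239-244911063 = -12199824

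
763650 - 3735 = 759915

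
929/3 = 309+2/3 = 309.67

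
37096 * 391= 14504536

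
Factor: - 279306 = - 2^1*3^2*59^1*263^1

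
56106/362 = 154  +  179/181 = 154.99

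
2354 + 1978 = 4332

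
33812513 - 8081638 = 25730875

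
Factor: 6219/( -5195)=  - 3^2*5^( - 1)*691^1 * 1039^(- 1)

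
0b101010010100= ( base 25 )488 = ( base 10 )2708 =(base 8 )5224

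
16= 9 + 7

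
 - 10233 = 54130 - 64363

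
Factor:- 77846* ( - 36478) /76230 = 2^1*3^( - 2)*5^( - 1)*7^( - 1)*11^( - 2)*13^1*23^1*61^1*38923^1 = 1419833194/38115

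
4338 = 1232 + 3106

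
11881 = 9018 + 2863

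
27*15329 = 413883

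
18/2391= 6/797 = 0.01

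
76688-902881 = -826193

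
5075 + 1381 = 6456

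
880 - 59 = 821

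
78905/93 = 848+ 41/93 =848.44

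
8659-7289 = 1370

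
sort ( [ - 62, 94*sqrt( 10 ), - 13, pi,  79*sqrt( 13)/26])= [ - 62,  -  13,pi, 79*sqrt(13)/26, 94*sqrt( 10) ]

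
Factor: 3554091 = 3^3*139^1*947^1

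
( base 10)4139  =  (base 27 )5i8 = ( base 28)57N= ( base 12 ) 248b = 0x102b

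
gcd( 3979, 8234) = 23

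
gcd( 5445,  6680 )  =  5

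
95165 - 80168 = 14997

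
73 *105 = 7665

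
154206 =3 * 51402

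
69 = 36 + 33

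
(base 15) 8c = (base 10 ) 132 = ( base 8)204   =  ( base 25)57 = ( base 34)3U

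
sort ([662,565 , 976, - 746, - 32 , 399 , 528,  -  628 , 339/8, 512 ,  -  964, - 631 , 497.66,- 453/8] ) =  [ - 964, - 746, - 631 ,-628, - 453/8 ,  -  32,339/8 , 399,  497.66,  512,528,  565,662,  976]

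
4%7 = 4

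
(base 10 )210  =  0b11010010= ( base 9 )253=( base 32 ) 6i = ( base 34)66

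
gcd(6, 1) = 1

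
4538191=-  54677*( - 83)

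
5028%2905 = 2123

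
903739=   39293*23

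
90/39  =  30/13 = 2.31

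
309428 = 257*1204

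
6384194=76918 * 83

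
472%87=37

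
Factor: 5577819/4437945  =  3^(- 1)*5^( - 1)* 13^1*17^1*47^1*179^1*98621^( - 1) =1859273/1479315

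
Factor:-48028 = - 2^2*12007^1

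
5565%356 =225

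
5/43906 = 5/43906 = 0.00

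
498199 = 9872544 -9374345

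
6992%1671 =308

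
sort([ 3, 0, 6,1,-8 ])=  [-8,0,1 , 3,6 ]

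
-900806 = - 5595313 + 4694507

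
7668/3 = 2556=2556.00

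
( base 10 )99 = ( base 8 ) 143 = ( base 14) 71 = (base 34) 2v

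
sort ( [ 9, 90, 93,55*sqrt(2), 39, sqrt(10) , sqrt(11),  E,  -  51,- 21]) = [ - 51 , - 21, E, sqrt( 10 ), sqrt( 11),9, 39,55*sqrt( 2),90,93]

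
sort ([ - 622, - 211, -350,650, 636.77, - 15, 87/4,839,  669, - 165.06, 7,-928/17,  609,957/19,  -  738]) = [ - 738,  -  622,  -  350, - 211, - 165.06, - 928/17,  -  15, 7,87/4, 957/19, 609, 636.77,650, 669,839]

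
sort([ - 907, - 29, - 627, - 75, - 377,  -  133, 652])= [ - 907, - 627 ,- 377,-133, - 75, - 29,652 ]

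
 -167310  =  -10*16731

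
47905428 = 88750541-40845113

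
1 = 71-70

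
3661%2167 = 1494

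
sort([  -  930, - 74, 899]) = [ - 930,-74,899] 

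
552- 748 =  - 196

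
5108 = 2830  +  2278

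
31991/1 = 31991=31991.00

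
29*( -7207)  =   - 209003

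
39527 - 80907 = -41380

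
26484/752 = 6621/188 = 35.22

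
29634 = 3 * 9878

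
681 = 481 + 200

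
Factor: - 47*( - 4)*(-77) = -2^2*7^1*11^1*47^1 = -  14476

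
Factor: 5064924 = 2^2 * 3^1*422077^1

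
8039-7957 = 82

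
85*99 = 8415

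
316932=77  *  4116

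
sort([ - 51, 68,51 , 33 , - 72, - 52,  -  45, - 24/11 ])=[ - 72,-52, - 51, - 45, - 24/11,33, 51,68]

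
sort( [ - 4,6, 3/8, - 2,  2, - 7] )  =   [ - 7,  -  4, - 2,3/8,2,6 ]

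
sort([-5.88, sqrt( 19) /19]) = [ - 5.88, sqrt(19)/19 ]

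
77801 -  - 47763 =125564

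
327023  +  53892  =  380915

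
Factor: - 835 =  - 5^1*167^1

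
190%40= 30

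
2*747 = 1494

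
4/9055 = 4/9055=0.00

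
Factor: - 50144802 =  -2^1*3^1*8357467^1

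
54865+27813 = 82678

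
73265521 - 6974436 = 66291085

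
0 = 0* 57994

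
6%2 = 0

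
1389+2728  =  4117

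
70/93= 70/93 = 0.75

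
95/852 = 95/852  =  0.11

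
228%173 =55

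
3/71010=1/23670 = 0.00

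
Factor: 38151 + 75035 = 2^1*17^1* 3329^1 = 113186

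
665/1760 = 133/352= 0.38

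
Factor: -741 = - 3^1*13^1*19^1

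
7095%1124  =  351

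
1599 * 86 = 137514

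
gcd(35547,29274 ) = 2091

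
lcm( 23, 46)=46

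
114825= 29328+85497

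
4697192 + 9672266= 14369458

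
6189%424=253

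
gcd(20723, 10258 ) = 23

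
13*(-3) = -39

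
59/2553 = 59/2553= 0.02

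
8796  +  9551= 18347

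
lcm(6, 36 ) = 36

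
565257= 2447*231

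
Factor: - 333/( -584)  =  2^( - 3 )*3^2*37^1 * 73^( - 1)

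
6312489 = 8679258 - 2366769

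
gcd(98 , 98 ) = 98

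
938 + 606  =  1544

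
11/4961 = 1/451= 0.00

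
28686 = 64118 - 35432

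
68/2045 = 68/2045 = 0.03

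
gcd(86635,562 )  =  1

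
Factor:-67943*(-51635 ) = 5^1*23^1*449^1*67943^1 = 3508236805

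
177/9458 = 177/9458= 0.02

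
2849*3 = 8547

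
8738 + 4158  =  12896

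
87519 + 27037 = 114556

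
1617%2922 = 1617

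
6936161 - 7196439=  - 260278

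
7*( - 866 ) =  - 6062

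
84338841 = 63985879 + 20352962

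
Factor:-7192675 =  - 5^2*7^1 *23^1*1787^1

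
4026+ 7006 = 11032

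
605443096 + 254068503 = 859511599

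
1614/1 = 1614 = 1614.00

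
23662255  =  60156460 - 36494205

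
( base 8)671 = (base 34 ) CX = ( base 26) GP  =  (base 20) 121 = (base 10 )441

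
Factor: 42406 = 2^1*7^1*13^1*233^1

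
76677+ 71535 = 148212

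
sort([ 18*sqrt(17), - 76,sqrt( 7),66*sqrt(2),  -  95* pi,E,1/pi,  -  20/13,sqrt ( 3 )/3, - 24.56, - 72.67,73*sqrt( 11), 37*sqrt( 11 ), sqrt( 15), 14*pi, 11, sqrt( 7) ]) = [ - 95*pi, - 76, - 72.67, - 24.56, - 20/13,1/pi, sqrt(3) /3, sqrt( 7 ), sqrt( 7),E,sqrt( 15 ),  11,14 *pi, 18*sqrt( 17 ),66 * sqrt ( 2 ),37*sqrt( 11),73  *  sqrt (11)]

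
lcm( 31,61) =1891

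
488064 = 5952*82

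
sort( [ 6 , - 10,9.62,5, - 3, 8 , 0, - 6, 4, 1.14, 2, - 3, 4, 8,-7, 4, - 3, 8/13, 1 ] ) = [-10, - 7, - 6, - 3,-3, - 3, 0, 8/13 , 1, 1.14, 2, 4,  4, 4, 5,  6, 8,  8, 9.62 ]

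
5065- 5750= - 685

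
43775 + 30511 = 74286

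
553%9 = 4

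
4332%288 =12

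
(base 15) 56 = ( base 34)2D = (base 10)81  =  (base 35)2B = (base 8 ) 121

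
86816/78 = 43408/39 = 1113.03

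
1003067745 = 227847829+775219916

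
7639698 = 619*12342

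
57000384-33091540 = 23908844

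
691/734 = 691/734 =0.94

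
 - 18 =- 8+  -  10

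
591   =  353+238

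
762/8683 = 762/8683 =0.09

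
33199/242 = 137 + 45/242=137.19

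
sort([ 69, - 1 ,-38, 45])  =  [ - 38,-1, 45,69]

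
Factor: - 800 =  - 2^5*5^2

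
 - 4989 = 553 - 5542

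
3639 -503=3136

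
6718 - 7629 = - 911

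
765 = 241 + 524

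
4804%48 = 4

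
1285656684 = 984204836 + 301451848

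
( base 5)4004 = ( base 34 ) es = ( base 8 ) 770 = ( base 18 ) 1a0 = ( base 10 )504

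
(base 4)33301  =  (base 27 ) 1AA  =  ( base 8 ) 1761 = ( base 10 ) 1009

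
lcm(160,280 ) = 1120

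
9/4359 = 3/1453 = 0.00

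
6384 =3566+2818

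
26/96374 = 13/48187=0.00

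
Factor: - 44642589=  - 3^1 * 53^1* 280771^1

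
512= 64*8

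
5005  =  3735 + 1270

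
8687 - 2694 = 5993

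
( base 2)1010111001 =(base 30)N7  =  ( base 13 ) 418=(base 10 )697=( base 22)19f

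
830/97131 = 830/97131 = 0.01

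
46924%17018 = 12888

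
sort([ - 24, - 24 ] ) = [  -  24, - 24 ]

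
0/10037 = 0= 0.00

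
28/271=28/271 = 0.10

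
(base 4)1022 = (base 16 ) 4A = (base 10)74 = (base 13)59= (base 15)4E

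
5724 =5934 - 210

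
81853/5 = 81853/5 = 16370.60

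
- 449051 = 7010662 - 7459713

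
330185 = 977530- 647345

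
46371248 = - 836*( - 55468 )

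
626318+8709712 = 9336030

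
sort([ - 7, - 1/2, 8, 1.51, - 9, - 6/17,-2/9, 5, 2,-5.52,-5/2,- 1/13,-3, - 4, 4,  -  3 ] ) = [-9, -7,-5.52,-4,  -  3,  -  3, - 5/2, - 1/2, - 6/17,-2/9,  -  1/13, 1.51,  2, 4, 5 , 8]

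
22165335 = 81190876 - 59025541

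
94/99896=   47/49948= 0.00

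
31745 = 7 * 4535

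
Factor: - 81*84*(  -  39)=265356 = 2^2 *3^6*7^1*13^1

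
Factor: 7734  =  2^1*3^1*1289^1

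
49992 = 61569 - 11577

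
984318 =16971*58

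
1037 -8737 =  - 7700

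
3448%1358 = 732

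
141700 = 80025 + 61675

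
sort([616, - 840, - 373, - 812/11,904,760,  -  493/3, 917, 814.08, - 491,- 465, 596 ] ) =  [ - 840, - 491, - 465, - 373, - 493/3, - 812/11, 596, 616, 760,814.08,904 , 917]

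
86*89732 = 7716952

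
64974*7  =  454818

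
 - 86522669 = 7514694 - 94037363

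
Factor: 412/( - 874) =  - 206/437 =- 2^1*19^( - 1)*23^( - 1)*103^1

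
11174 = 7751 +3423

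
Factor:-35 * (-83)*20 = 58100  =  2^2*5^2*7^1*83^1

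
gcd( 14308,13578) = 146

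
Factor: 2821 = 7^1*13^1*31^1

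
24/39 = 8/13 = 0.62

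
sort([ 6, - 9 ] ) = [  -  9 , 6 ]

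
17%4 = 1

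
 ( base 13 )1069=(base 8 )4354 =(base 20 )5E4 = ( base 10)2284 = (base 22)4FI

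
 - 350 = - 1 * 350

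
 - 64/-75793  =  64/75793= 0.00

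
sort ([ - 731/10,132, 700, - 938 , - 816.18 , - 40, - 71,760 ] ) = [ - 938, - 816.18 ,-731/10, - 71, - 40, 132,700,760 ]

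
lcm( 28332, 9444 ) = 28332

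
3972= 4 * 993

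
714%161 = 70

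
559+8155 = 8714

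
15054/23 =654+ 12/23 = 654.52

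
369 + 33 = 402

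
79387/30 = 2646 + 7/30 = 2646.23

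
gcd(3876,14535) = 969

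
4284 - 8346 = -4062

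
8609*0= 0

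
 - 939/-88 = 939/88 = 10.67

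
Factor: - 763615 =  - 5^1*152723^1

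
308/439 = 308/439 = 0.70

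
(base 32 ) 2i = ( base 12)6A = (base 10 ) 82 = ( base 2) 1010010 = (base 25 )37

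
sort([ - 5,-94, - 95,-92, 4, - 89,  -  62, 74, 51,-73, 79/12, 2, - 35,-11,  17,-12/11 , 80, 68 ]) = [  -  95,  -  94, - 92, - 89,-73,-62,-35, - 11,-5, - 12/11, 2,4, 79/12,17 , 51,  68, 74,80]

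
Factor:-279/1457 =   -  3^2*47^ (  -  1 )  =  - 9/47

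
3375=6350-2975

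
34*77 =2618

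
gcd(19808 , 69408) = 32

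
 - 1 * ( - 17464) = 17464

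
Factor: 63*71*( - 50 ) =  - 2^1*3^2*5^2*7^1*71^1= - 223650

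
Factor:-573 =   -  3^1 * 191^1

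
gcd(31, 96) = 1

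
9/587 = 9/587 =0.02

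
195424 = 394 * 496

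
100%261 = 100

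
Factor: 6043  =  6043^1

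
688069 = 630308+57761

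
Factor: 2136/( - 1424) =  - 2^( - 1)*3^1 = - 3/2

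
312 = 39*8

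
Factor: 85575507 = 3^1*3167^1*9007^1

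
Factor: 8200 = 2^3*5^2 *41^1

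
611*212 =129532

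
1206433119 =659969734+546463385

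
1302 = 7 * 186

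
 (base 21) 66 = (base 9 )156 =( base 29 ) 4G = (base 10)132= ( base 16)84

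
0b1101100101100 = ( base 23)d3a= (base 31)77c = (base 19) 1052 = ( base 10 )6956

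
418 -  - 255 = 673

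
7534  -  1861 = 5673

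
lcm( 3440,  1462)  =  58480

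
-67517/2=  - 33759 + 1/2=- 33758.50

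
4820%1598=26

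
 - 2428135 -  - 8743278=6315143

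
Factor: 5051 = 5051^1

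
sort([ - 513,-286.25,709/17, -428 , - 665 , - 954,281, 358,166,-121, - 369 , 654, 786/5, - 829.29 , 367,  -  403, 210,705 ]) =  [ - 954,-829.29, - 665, - 513, - 428,- 403,  -  369 , - 286.25,  -  121, 709/17,786/5,166, 210 , 281 , 358 , 367 , 654, 705]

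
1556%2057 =1556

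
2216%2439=2216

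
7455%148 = 55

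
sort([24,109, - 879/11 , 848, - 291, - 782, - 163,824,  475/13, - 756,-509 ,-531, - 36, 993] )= [ - 782, - 756, - 531, - 509,  -  291,-163, - 879/11,-36, 24,  475/13, 109, 824,848, 993]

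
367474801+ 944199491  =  1311674292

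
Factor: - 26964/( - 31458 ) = 2^1*3^1*7^( - 1 ) = 6/7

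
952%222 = 64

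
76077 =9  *8453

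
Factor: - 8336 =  - 2^4 * 521^1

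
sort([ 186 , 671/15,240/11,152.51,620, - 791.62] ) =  [ - 791.62, 240/11, 671/15,  152.51, 186,620] 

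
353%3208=353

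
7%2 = 1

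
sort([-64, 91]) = [ -64,91] 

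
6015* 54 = 324810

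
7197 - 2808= 4389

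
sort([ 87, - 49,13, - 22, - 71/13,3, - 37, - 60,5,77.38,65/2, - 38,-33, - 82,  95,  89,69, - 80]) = [ - 82,  -  80,-60, - 49, - 38,- 37, - 33 , - 22, - 71/13,  3 , 5,13, 65/2,  69,77.38,87, 89,95]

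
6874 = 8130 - 1256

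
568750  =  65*8750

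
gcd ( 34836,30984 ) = 12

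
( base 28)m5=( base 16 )26D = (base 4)21231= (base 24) 11L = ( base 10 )621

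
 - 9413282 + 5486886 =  - 3926396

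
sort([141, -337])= [ - 337,141]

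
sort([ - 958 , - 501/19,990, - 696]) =[ - 958,- 696,  -  501/19,990]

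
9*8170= 73530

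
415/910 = 83/182= 0.46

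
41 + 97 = 138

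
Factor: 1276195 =5^1*255239^1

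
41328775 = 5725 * 7219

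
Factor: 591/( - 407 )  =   - 3^1*11^( - 1)*37^( - 1) *197^1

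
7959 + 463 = 8422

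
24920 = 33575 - 8655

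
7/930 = 7/930 = 0.01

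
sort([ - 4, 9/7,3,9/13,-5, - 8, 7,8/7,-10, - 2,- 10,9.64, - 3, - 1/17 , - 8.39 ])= [  -  10 , - 10, - 8.39, - 8, - 5, - 4, - 3 , -2, - 1/17 , 9/13, 8/7, 9/7, 3,  7,  9.64] 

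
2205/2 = 1102 + 1/2 = 1102.50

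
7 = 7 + 0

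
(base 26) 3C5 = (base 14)BD7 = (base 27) 35N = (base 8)4451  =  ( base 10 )2345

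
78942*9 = 710478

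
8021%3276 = 1469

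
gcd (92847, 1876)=1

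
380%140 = 100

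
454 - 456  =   - 2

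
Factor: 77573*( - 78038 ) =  - 6053641774= -2^1*39019^1  *77573^1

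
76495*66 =5048670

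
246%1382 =246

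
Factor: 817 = 19^1*43^1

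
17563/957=18+337/957 = 18.35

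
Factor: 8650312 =2^3*11^1*98299^1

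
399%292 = 107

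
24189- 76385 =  - 52196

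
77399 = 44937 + 32462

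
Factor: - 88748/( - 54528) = 2^ ( - 6 )*3^(  -  1 )*11^1*71^( - 1 ) * 2017^1 = 22187/13632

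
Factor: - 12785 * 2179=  - 5^1*2179^1*2557^1  =  - 27858515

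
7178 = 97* 74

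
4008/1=4008  =  4008.00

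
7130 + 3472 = 10602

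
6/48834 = 1/8139 = 0.00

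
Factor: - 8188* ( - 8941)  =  2^2* 23^1*89^1*8941^1 = 73208908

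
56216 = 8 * 7027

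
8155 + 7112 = 15267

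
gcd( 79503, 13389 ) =3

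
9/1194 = 3/398=0.01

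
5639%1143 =1067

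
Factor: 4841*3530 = 17088730=2^1*5^1 * 47^1*103^1*353^1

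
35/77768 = 35/77768= 0.00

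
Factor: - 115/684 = - 2^( -2)*3^ ( - 2) * 5^1*19^( - 1 ) *23^1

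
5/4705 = 1/941=0.00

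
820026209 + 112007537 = 932033746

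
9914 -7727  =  2187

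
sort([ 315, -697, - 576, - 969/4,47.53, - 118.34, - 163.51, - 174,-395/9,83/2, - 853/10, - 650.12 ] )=[ - 697, - 650.12, - 576, - 969/4, - 174, - 163.51,  -  118.34, - 853/10, - 395/9,83/2, 47.53,315]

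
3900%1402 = 1096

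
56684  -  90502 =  -33818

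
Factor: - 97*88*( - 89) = 2^3*11^1 * 89^1 * 97^1 = 759704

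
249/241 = 249/241= 1.03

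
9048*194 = 1755312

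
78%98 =78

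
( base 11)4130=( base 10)5478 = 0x1566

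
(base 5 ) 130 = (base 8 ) 50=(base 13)31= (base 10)40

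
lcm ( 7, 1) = 7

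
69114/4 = 34557/2 = 17278.50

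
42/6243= 14/2081 = 0.01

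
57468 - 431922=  - 374454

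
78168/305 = 256 + 88/305 = 256.29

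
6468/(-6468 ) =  - 1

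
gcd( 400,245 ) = 5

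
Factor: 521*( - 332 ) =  - 2^2* 83^1*521^1=-172972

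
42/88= 21/44 = 0.48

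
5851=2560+3291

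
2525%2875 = 2525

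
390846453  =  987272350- 596425897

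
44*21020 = 924880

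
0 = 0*24967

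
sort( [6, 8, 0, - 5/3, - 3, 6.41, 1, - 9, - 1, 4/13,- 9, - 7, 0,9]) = [ - 9, - 9,-7, - 3, - 5/3, - 1, 0,0 , 4/13, 1,6,6.41, 8  ,  9 ] 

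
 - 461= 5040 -5501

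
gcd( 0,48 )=48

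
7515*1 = 7515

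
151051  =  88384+62667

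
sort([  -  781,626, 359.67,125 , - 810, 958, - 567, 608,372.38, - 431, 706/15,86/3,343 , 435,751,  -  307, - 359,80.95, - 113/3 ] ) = [ - 810,- 781,-567, - 431, - 359, - 307, - 113/3,86/3, 706/15,80.95, 125, 343 , 359.67, 372.38,435,608,626 , 751, 958 ]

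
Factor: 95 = 5^1*19^1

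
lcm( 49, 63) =441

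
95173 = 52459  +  42714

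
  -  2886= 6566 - 9452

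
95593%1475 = 1193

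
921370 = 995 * 926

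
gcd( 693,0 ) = 693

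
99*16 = 1584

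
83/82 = 83/82 = 1.01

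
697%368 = 329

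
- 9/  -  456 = 3/152 = 0.02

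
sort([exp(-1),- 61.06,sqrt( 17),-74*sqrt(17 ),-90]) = [-74 * sqrt ( 17), - 90, - 61.06,exp( - 1), sqrt( 17 )]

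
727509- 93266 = 634243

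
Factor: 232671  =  3^1*77557^1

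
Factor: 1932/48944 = 3/76=2^( - 2)*3^1*19^( -1 )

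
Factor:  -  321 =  - 3^1*107^1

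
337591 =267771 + 69820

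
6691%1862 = 1105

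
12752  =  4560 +8192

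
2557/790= 2557/790 = 3.24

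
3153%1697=1456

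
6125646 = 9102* 673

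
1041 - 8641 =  - 7600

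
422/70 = 211/35  =  6.03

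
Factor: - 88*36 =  - 2^5*3^2*11^1 = - 3168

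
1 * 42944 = 42944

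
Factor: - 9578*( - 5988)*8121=465764232744 = 2^3 * 3^2*499^1*2707^1*4789^1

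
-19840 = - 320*62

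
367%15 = 7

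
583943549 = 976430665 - 392487116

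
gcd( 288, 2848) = 32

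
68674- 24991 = 43683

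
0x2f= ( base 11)43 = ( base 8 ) 57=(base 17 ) 2d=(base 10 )47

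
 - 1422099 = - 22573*63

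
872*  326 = 284272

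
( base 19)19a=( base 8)1036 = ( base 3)202002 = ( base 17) 1EF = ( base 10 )542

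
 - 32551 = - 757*43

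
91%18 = 1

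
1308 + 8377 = 9685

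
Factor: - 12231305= - 5^1*139^1*17599^1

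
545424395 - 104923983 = 440500412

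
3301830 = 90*36687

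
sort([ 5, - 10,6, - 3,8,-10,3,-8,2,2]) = [ - 10,  -  10, - 8, - 3, 2,  2,3, 5, 6, 8 ] 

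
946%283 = 97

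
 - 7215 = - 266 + -6949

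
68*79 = 5372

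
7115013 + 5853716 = 12968729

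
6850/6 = 1141 + 2/3 = 1141.67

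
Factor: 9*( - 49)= - 441 = - 3^2*7^2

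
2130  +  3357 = 5487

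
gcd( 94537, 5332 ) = 1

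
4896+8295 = 13191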